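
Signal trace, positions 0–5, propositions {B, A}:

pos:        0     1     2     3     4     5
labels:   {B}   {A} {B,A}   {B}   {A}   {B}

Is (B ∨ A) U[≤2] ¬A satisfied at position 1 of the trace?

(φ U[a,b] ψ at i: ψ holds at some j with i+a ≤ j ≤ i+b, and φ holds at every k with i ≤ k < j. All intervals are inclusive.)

True

Need some j in [1,3] with ¬A, and (B ∨ A) at every k in [1,j-1].
  j=1: ¬A false.
  j=2: ¬A false.
  j=3: ¬A holds; (B ∨ A) holds at every k in [1,2] → satisfied.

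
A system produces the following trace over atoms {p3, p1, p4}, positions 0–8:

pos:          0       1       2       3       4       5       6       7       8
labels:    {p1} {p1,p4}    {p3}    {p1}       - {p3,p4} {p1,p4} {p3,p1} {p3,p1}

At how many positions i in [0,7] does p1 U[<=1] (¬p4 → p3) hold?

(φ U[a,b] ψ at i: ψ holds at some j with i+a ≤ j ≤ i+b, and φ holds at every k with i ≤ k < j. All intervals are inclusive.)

6

Evaluate at each i in [0,7]:
  i=0: ✓ (rhs at j=1; lhs holds on [0,0])
  i=1: ✓ (rhs at j=1)
  i=2: ✓ (rhs at j=2)
  i=3: ✗ (no rhs in [3,4])
  i=4: ✗ (lhs fails at k=4 before rhs at j=5)
  i=5: ✓ (rhs at j=5)
  i=6: ✓ (rhs at j=6)
  i=7: ✓ (rhs at j=7)
Positions where it holds: {0, 1, 2, 5, 6, 7} → 6.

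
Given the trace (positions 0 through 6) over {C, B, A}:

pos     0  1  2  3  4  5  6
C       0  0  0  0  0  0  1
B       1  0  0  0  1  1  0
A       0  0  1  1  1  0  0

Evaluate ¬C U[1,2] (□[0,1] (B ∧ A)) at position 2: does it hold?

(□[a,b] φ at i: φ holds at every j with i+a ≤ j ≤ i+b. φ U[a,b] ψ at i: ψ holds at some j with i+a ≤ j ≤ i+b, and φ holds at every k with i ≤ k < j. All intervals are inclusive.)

Need some j in [3,4] with □[0,1] (B ∧ A), and ¬C at every k in [2,j-1].
  j=3: □[0,1] (B ∧ A) — fails at 3.
  j=4: □[0,1] (B ∧ A) — fails at 5.
No j in the window works → until fails.

No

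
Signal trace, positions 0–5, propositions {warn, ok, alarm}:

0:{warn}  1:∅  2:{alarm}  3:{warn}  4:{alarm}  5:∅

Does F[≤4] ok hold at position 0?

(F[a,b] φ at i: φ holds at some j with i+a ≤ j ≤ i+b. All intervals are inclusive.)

Check ok at each j in [0,4]:
  j=0: false
  j=1: false
  j=2: false
  j=3: false
  j=4: false
No position in the window satisfies it → formula fails.

Does not hold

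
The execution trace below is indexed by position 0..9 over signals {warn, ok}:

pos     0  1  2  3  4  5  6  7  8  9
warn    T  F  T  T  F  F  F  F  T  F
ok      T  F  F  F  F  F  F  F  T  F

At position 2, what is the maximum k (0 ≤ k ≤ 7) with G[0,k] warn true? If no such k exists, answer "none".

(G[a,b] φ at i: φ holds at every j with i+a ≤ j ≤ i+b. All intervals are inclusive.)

1

warn must hold from j=2 onward; find where it first fails.
  j=2: holds
  j=3: holds
  j=4: fails
Holds on [2,3], so largest k = 1.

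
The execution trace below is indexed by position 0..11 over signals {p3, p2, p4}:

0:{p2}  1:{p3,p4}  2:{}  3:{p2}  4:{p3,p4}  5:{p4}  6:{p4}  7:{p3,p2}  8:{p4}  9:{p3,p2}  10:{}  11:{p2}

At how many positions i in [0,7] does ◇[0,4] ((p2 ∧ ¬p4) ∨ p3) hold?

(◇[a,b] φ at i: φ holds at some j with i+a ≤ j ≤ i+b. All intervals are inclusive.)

Evaluate at each i in [0,7]:
  i=0: ✓ (witness j=0)
  i=1: ✓ (witness j=1)
  i=2: ✓ (witness j=3)
  i=3: ✓ (witness j=3)
  i=4: ✓ (witness j=4)
  i=5: ✓ (witness j=7)
  i=6: ✓ (witness j=7)
  i=7: ✓ (witness j=7)
Positions where it holds: {0, 1, 2, 3, 4, 5, 6, 7} → 8.

8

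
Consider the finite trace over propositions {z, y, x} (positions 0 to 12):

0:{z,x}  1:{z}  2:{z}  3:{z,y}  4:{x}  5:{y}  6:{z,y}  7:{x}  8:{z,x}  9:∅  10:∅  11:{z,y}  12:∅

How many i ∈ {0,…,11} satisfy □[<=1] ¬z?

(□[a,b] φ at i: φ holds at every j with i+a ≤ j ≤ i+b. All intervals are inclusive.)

2

Evaluate at each i in [0,11]:
  i=0: ✗ (fails at j=0)
  i=1: ✗ (fails at j=1)
  i=2: ✗ (fails at j=2)
  i=3: ✗ (fails at j=3)
  i=4: ✓ (all of [4,5])
  i=5: ✗ (fails at j=6)
  i=6: ✗ (fails at j=6)
  i=7: ✗ (fails at j=8)
  i=8: ✗ (fails at j=8)
  i=9: ✓ (all of [9,10])
  i=10: ✗ (fails at j=11)
  i=11: ✗ (fails at j=11)
Positions where it holds: {4, 9} → 2.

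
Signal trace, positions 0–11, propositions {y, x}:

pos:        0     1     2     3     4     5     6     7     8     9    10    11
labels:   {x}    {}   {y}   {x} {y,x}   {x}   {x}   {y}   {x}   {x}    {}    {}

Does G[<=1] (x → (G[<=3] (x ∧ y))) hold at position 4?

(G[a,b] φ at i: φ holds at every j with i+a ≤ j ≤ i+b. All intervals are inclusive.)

Check (x → (G[<=3] (x ∧ y))) at every j in [4,5]:
  j=4: antecedent true; consequent fails at 5 → ✗
  j=5: antecedent true; consequent fails at 5 → ✗
Fails at j=4 → formula fails.

Does not hold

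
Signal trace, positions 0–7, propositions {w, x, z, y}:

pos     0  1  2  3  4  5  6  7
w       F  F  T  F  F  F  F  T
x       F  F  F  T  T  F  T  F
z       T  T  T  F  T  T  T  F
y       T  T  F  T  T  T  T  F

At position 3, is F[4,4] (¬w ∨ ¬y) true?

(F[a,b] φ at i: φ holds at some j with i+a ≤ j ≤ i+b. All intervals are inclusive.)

Check (¬w ∨ ¬y) at each j in [7,7]:
  j=7: true
Found at j=7 → formula holds.

True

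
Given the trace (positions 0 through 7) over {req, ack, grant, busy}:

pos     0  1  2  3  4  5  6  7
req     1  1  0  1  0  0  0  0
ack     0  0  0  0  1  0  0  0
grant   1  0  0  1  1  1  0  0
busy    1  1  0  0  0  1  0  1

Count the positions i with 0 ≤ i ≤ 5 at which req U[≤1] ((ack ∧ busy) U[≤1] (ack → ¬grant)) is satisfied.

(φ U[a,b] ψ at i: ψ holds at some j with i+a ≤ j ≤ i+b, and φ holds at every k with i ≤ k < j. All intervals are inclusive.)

5

Evaluate at each i in [0,5]:
  i=0: ✓ (rhs at j=0)
  i=1: ✓ (rhs at j=1)
  i=2: ✓ (rhs at j=2)
  i=3: ✓ (rhs at j=3)
  i=4: ✗ (lhs fails at k=4 before rhs at j=5)
  i=5: ✓ (rhs at j=5)
Positions where it holds: {0, 1, 2, 3, 5} → 5.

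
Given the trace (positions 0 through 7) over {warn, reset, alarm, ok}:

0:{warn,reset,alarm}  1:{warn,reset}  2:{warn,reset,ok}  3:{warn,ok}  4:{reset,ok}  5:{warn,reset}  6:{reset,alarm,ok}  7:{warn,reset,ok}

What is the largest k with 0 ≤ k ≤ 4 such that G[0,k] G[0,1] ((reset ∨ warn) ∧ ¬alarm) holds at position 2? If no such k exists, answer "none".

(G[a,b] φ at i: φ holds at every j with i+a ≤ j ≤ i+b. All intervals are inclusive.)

2

G[0,1] ((reset ∨ warn) ∧ ¬alarm) must hold from j=2 onward; find where it first fails.
  j=2: holds
  j=3: holds
  j=4: holds
  j=5: fails
Holds on [2,4], so largest k = 2.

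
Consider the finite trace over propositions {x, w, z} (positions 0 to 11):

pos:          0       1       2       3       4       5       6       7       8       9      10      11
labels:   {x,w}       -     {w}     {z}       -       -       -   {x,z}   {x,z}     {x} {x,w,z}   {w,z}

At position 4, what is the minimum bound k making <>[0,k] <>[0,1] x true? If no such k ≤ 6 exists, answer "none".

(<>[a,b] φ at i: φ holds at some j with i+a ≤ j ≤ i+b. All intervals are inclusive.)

Scan j = 4,5,… for <>[0,1] x:
  j=4: fails
  j=5: fails
  j=6: holds
First hit at j=6, so smallest k = 6-4 = 2.

2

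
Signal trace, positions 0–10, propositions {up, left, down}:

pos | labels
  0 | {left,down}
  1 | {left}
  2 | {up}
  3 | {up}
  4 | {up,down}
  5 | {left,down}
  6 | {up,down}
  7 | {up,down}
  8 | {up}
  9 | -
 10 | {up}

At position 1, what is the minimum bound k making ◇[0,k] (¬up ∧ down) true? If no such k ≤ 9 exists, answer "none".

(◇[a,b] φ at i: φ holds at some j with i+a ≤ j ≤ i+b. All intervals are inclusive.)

Scan j = 1,2,… for (¬up ∧ down):
  j=1: fails
  j=2: fails
  j=3: fails
  j=4: fails
  j=5: holds
First hit at j=5, so smallest k = 5-1 = 4.

4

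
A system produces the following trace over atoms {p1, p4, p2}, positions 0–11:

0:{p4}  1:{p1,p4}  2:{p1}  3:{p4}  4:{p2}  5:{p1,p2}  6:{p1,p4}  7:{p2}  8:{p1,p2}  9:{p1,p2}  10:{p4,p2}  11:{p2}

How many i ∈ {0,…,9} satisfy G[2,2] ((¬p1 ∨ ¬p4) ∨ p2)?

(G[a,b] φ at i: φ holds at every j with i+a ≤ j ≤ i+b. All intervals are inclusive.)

Evaluate at each i in [0,9]:
  i=0: ✓ (all of [2,2])
  i=1: ✓ (all of [3,3])
  i=2: ✓ (all of [4,4])
  i=3: ✓ (all of [5,5])
  i=4: ✗ (fails at j=6)
  i=5: ✓ (all of [7,7])
  i=6: ✓ (all of [8,8])
  i=7: ✓ (all of [9,9])
  i=8: ✓ (all of [10,10])
  i=9: ✓ (all of [11,11])
Positions where it holds: {0, 1, 2, 3, 5, 6, 7, 8, 9} → 9.

9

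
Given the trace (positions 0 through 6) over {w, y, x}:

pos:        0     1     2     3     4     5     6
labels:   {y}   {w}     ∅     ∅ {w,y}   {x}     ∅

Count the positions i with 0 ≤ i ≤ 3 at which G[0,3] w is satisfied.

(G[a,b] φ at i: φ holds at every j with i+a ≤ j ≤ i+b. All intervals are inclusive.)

Evaluate at each i in [0,3]:
  i=0: ✗ (fails at j=0)
  i=1: ✗ (fails at j=2)
  i=2: ✗ (fails at j=2)
  i=3: ✗ (fails at j=3)
Positions where it holds: {} → 0.

0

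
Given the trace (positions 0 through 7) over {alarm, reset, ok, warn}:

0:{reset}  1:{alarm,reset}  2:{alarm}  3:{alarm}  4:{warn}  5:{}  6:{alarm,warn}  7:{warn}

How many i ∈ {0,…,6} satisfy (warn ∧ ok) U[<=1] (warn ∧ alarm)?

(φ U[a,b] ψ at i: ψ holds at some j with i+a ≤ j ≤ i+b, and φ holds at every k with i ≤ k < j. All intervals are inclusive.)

1

Evaluate at each i in [0,6]:
  i=0: ✗ (no rhs in [0,1])
  i=1: ✗ (no rhs in [1,2])
  i=2: ✗ (no rhs in [2,3])
  i=3: ✗ (no rhs in [3,4])
  i=4: ✗ (no rhs in [4,5])
  i=5: ✗ (lhs fails at k=5 before rhs at j=6)
  i=6: ✓ (rhs at j=6)
Positions where it holds: {6} → 1.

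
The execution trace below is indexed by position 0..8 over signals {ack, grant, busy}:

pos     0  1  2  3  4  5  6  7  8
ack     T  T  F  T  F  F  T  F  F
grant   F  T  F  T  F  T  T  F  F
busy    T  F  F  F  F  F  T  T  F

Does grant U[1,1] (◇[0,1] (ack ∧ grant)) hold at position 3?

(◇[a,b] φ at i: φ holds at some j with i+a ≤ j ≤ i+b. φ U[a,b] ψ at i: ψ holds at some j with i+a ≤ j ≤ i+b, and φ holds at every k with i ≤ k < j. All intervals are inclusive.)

Need some j in [4,4] with ◇[0,1] (ack ∧ grant), and grant at every k in [3,j-1].
  j=4: ◇[0,1] (ack ∧ grant) — fails (none in [4,5]).
No j in the window works → until fails.

Does not hold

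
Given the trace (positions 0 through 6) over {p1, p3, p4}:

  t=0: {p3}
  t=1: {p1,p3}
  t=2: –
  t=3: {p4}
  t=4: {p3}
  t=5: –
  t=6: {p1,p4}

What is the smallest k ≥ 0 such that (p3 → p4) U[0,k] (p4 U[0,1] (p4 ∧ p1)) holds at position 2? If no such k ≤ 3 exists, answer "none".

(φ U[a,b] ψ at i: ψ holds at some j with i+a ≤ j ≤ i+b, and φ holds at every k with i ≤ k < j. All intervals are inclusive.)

none

Need earliest j ≥ 2 with (p4 U[0,1] (p4 ∧ p1)), and (p3 → p4) at every k in [2,j-1].
  j=2: rhs fails.
  j=3: rhs fails.
  j=4: rhs fails.
  j=5: rhs fails.
No witness within the range → none.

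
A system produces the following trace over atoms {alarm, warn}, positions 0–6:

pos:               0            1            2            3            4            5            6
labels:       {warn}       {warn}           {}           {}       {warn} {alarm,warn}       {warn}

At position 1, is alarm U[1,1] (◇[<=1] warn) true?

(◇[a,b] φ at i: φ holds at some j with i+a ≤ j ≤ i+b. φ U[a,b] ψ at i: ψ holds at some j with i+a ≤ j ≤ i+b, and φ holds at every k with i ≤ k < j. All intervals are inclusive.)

Does not hold

Need some j in [2,2] with ◇[<=1] warn, and alarm at every k in [1,j-1].
  j=2: ◇[<=1] warn — fails (none in [2,3]).
No j in the window works → until fails.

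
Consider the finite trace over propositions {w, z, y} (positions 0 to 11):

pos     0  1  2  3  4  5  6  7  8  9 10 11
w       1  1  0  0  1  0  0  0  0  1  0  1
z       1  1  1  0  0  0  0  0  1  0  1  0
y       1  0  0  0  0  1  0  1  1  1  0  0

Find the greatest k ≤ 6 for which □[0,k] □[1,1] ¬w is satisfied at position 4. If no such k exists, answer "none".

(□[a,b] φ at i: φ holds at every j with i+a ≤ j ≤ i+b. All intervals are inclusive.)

3

□[1,1] ¬w must hold from j=4 onward; find where it first fails.
  j=4: holds
  j=5: holds
  j=6: holds
  j=7: holds
  j=8: fails
Holds on [4,7], so largest k = 3.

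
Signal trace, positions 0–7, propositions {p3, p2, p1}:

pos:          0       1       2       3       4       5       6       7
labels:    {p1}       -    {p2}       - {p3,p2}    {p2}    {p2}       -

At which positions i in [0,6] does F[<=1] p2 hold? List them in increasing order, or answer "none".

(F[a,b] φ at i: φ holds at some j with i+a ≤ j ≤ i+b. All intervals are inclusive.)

1, 2, 3, 4, 5, 6

Evaluate at each i in [0,6]:
  i=0: ✗ (none in [0,1])
  i=1: ✓ (witness j=2)
  i=2: ✓ (witness j=2)
  i=3: ✓ (witness j=4)
  i=4: ✓ (witness j=4)
  i=5: ✓ (witness j=5)
  i=6: ✓ (witness j=6)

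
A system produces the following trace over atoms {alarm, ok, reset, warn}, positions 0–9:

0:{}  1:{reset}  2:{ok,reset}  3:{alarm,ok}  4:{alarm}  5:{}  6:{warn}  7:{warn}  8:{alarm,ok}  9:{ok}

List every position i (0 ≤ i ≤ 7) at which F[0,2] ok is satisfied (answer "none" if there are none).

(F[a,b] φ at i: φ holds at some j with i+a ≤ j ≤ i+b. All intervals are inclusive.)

Evaluate at each i in [0,7]:
  i=0: ✓ (witness j=2)
  i=1: ✓ (witness j=2)
  i=2: ✓ (witness j=2)
  i=3: ✓ (witness j=3)
  i=4: ✗ (none in [4,6])
  i=5: ✗ (none in [5,7])
  i=6: ✓ (witness j=8)
  i=7: ✓ (witness j=8)

0, 1, 2, 3, 6, 7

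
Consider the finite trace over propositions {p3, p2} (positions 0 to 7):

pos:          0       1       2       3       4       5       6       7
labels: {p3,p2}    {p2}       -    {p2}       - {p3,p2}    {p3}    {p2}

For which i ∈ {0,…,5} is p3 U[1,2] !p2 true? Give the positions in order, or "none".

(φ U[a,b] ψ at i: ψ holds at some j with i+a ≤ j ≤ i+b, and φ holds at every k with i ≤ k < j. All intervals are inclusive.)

Evaluate at each i in [0,5]:
  i=0: ✗ (lhs fails at k=1 before rhs at j=2)
  i=1: ✗ (lhs fails at k=1 before rhs at j=2)
  i=2: ✗ (lhs fails at k=2 before rhs at j=4)
  i=3: ✗ (lhs fails at k=3 before rhs at j=4)
  i=4: ✗ (lhs fails at k=4 before rhs at j=6)
  i=5: ✓ (rhs at j=6; lhs holds on [5,5])

5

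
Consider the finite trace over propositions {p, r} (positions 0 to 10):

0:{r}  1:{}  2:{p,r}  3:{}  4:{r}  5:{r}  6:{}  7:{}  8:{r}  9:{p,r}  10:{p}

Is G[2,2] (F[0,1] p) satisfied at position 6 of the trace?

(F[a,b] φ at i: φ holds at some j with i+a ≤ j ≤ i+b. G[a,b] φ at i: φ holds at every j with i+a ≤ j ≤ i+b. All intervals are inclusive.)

Check F[0,1] p at every j in [8,8]:
  j=8: holds (witness at 9)
All positions satisfy it → formula holds.

True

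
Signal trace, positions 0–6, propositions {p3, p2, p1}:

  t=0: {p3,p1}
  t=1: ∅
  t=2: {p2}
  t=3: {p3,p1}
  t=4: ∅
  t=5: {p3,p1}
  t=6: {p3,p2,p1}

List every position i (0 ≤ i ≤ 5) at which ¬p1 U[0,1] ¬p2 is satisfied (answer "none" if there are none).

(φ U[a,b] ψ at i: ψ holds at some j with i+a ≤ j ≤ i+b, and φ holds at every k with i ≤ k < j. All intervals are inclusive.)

0, 1, 2, 3, 4, 5

Evaluate at each i in [0,5]:
  i=0: ✓ (rhs at j=0)
  i=1: ✓ (rhs at j=1)
  i=2: ✓ (rhs at j=3; lhs holds on [2,2])
  i=3: ✓ (rhs at j=3)
  i=4: ✓ (rhs at j=4)
  i=5: ✓ (rhs at j=5)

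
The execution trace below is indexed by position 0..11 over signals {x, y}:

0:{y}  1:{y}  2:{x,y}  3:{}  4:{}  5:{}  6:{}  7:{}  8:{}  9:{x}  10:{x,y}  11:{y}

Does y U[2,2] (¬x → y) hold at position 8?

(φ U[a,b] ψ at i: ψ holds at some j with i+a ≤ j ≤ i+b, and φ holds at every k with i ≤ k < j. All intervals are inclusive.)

Need some j in [10,10] with (¬x → y), and y at every k in [8,j-1].
  j=10: (¬x → y) holds, but y fails at k=8 → not this j.
No j in the window works → until fails.

False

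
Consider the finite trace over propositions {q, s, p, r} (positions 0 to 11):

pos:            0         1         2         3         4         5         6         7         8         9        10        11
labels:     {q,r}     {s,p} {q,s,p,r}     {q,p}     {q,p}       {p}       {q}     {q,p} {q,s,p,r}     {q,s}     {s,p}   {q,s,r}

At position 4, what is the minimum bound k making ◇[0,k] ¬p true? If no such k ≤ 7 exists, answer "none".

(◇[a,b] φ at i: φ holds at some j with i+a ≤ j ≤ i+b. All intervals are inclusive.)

2

Scan j = 4,5,… for ¬p:
  j=4: fails
  j=5: fails
  j=6: holds
First hit at j=6, so smallest k = 6-4 = 2.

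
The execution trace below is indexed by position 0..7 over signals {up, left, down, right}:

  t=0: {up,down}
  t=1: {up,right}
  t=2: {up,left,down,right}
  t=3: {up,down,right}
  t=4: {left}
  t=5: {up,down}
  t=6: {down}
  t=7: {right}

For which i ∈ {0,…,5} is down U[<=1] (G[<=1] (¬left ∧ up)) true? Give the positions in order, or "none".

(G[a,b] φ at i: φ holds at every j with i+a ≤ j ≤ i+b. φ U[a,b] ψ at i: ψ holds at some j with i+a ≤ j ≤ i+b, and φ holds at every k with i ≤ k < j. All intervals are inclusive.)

Evaluate at each i in [0,5]:
  i=0: ✓ (rhs at j=0)
  i=1: ✗ (no rhs in [1,2])
  i=2: ✗ (no rhs in [2,3])
  i=3: ✗ (no rhs in [3,4])
  i=4: ✗ (no rhs in [4,5])
  i=5: ✗ (no rhs in [5,6])

0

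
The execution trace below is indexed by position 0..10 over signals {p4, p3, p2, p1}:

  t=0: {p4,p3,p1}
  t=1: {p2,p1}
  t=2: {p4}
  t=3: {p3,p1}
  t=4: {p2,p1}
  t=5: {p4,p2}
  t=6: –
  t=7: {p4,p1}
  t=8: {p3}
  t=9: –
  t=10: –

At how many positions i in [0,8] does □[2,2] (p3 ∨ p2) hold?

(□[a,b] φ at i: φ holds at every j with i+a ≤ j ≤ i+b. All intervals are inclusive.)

Evaluate at each i in [0,8]:
  i=0: ✗ (fails at j=2)
  i=1: ✓ (all of [3,3])
  i=2: ✓ (all of [4,4])
  i=3: ✓ (all of [5,5])
  i=4: ✗ (fails at j=6)
  i=5: ✗ (fails at j=7)
  i=6: ✓ (all of [8,8])
  i=7: ✗ (fails at j=9)
  i=8: ✗ (fails at j=10)
Positions where it holds: {1, 2, 3, 6} → 4.

4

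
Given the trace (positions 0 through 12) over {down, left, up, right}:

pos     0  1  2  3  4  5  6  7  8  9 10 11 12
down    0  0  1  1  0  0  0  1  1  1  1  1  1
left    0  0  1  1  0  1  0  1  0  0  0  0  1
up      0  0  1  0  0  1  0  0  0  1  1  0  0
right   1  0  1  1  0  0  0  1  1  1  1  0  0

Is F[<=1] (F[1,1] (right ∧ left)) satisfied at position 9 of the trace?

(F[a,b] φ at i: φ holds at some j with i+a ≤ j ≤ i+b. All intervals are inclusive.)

Check F[1,1] (right ∧ left) at each j in [9,10]:
  j=9: fails (none in [10,10])
  j=10: fails (none in [11,11])
No position in the window satisfies it → formula fails.

No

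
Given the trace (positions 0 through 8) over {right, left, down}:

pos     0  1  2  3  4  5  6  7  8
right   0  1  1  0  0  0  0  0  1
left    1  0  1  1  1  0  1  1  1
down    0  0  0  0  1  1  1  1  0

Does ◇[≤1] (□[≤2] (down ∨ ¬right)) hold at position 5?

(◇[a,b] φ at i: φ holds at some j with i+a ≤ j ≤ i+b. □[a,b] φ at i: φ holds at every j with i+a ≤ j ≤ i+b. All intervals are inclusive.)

Yes

Check □[≤2] (down ∨ ¬right) at each j in [5,6]:
  j=5: holds on [5,7]
  j=6: fails at 8
Found at j=5 → formula holds.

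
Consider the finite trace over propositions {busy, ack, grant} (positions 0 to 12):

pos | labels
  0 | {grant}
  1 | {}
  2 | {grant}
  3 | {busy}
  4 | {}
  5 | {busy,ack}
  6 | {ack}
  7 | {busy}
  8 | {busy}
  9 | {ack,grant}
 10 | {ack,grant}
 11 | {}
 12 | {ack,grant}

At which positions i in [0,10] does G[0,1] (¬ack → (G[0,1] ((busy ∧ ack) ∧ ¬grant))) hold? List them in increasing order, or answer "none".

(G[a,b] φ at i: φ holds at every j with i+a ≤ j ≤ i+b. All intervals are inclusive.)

Evaluate at each i in [0,10]:
  i=0: ✗ (fails at j=0)
  i=1: ✗ (fails at j=1)
  i=2: ✗ (fails at j=2)
  i=3: ✗ (fails at j=3)
  i=4: ✗ (fails at j=4)
  i=5: ✓ (all of [5,6])
  i=6: ✗ (fails at j=7)
  i=7: ✗ (fails at j=7)
  i=8: ✗ (fails at j=8)
  i=9: ✓ (all of [9,10])
  i=10: ✗ (fails at j=11)

5, 9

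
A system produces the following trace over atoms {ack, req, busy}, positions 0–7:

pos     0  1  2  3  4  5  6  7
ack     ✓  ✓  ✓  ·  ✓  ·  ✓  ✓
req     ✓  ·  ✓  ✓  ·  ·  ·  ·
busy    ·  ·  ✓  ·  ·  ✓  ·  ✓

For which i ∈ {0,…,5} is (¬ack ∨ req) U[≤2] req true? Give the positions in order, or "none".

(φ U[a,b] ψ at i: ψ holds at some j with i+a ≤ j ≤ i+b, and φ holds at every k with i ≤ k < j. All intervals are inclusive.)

0, 2, 3

Evaluate at each i in [0,5]:
  i=0: ✓ (rhs at j=0)
  i=1: ✗ (lhs fails at k=1 before rhs at j=2)
  i=2: ✓ (rhs at j=2)
  i=3: ✓ (rhs at j=3)
  i=4: ✗ (no rhs in [4,6])
  i=5: ✗ (no rhs in [5,7])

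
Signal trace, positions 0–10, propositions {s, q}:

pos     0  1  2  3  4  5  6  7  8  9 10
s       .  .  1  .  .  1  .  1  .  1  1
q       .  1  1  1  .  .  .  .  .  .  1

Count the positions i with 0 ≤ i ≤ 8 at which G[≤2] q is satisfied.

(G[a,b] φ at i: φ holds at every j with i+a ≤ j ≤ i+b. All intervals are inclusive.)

1

Evaluate at each i in [0,8]:
  i=0: ✗ (fails at j=0)
  i=1: ✓ (all of [1,3])
  i=2: ✗ (fails at j=4)
  i=3: ✗ (fails at j=4)
  i=4: ✗ (fails at j=4)
  i=5: ✗ (fails at j=5)
  i=6: ✗ (fails at j=6)
  i=7: ✗ (fails at j=7)
  i=8: ✗ (fails at j=8)
Positions where it holds: {1} → 1.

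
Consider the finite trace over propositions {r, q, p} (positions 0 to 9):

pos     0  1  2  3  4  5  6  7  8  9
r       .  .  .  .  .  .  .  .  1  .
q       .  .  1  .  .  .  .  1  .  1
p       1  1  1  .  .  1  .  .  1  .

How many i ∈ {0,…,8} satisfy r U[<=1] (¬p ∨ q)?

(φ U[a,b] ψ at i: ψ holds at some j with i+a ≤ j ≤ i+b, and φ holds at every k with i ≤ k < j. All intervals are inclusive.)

6

Evaluate at each i in [0,8]:
  i=0: ✗ (no rhs in [0,1])
  i=1: ✗ (lhs fails at k=1 before rhs at j=2)
  i=2: ✓ (rhs at j=2)
  i=3: ✓ (rhs at j=3)
  i=4: ✓ (rhs at j=4)
  i=5: ✗ (lhs fails at k=5 before rhs at j=6)
  i=6: ✓ (rhs at j=6)
  i=7: ✓ (rhs at j=7)
  i=8: ✓ (rhs at j=9; lhs holds on [8,8])
Positions where it holds: {2, 3, 4, 6, 7, 8} → 6.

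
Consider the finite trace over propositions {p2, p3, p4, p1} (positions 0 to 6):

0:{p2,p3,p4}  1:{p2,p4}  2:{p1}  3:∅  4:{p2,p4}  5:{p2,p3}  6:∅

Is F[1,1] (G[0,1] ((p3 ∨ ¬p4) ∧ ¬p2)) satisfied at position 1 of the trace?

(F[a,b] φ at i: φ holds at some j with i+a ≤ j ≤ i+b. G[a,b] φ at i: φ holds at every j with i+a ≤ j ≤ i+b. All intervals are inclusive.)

Holds

Check G[0,1] ((p3 ∨ ¬p4) ∧ ¬p2) at each j in [2,2]:
  j=2: holds on [2,3]
Found at j=2 → formula holds.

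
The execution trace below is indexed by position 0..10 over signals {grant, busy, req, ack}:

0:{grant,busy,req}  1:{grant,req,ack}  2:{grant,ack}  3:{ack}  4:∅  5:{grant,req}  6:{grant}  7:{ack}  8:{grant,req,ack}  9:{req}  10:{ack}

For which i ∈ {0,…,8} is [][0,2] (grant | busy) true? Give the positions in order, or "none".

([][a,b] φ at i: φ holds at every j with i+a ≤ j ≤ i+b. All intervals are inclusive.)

0

Evaluate at each i in [0,8]:
  i=0: ✓ (all of [0,2])
  i=1: ✗ (fails at j=3)
  i=2: ✗ (fails at j=3)
  i=3: ✗ (fails at j=3)
  i=4: ✗ (fails at j=4)
  i=5: ✗ (fails at j=7)
  i=6: ✗ (fails at j=7)
  i=7: ✗ (fails at j=7)
  i=8: ✗ (fails at j=9)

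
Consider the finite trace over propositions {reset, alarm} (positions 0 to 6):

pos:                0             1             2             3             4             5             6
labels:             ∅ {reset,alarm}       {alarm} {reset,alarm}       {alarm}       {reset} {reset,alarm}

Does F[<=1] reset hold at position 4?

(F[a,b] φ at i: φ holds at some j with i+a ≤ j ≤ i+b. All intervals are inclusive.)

Check reset at each j in [4,5]:
  j=4: false
  j=5: true
Found at j=5 → formula holds.

Yes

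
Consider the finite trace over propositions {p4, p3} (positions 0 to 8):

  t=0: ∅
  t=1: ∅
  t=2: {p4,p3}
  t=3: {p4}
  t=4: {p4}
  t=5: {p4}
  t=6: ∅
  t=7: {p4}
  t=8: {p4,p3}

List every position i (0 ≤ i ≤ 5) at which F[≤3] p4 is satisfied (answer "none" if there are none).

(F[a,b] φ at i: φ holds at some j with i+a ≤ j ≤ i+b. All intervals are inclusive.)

0, 1, 2, 3, 4, 5

Evaluate at each i in [0,5]:
  i=0: ✓ (witness j=2)
  i=1: ✓ (witness j=2)
  i=2: ✓ (witness j=2)
  i=3: ✓ (witness j=3)
  i=4: ✓ (witness j=4)
  i=5: ✓ (witness j=5)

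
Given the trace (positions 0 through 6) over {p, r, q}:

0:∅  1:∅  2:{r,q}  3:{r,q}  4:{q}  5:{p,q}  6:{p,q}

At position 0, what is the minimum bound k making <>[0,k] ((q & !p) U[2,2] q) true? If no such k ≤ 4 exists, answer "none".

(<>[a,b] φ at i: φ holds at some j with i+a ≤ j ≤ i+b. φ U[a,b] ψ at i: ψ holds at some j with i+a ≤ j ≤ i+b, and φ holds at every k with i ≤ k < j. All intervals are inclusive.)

Scan j = 0,1,… for ((q & !p) U[2,2] q):
  j=0: fails
  j=1: fails
  j=2: holds
First hit at j=2, so smallest k = 2-0 = 2.

2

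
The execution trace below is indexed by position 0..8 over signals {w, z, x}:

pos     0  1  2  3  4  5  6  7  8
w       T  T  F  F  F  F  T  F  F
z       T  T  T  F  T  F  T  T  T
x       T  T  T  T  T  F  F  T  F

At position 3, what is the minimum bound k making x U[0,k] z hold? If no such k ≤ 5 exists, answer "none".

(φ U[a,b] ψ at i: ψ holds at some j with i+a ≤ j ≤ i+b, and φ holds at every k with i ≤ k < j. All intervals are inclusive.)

Need earliest j ≥ 3 with z, and x at every k in [3,j-1].
  j=3: rhs fails.
  j=4: rhs holds; lhs holds on [3,3]. k = 1.

1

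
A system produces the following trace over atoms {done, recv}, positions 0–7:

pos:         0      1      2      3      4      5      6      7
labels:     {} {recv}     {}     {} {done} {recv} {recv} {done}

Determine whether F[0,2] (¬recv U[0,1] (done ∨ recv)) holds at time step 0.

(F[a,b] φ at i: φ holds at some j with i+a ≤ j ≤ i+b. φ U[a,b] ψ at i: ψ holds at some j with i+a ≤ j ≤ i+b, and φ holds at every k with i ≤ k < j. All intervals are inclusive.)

Holds

Check (¬recv U[0,1] (done ∨ recv)) at each j in [0,2]:
  j=0: holds
  j=1: holds
  j=2: fails
Found at j=0 → formula holds.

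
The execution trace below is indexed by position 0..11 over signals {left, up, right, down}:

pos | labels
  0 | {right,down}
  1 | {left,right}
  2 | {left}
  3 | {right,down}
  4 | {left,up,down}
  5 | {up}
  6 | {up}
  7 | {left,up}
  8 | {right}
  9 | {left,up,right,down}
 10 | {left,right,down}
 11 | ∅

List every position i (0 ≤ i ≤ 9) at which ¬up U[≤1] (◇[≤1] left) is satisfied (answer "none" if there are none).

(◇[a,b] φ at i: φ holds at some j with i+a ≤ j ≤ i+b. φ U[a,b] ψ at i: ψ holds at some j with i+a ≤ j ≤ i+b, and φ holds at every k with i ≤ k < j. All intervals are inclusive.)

Evaluate at each i in [0,9]:
  i=0: ✓ (rhs at j=0)
  i=1: ✓ (rhs at j=1)
  i=2: ✓ (rhs at j=2)
  i=3: ✓ (rhs at j=3)
  i=4: ✓ (rhs at j=4)
  i=5: ✗ (lhs fails at k=5 before rhs at j=6)
  i=6: ✓ (rhs at j=6)
  i=7: ✓ (rhs at j=7)
  i=8: ✓ (rhs at j=8)
  i=9: ✓ (rhs at j=9)

0, 1, 2, 3, 4, 6, 7, 8, 9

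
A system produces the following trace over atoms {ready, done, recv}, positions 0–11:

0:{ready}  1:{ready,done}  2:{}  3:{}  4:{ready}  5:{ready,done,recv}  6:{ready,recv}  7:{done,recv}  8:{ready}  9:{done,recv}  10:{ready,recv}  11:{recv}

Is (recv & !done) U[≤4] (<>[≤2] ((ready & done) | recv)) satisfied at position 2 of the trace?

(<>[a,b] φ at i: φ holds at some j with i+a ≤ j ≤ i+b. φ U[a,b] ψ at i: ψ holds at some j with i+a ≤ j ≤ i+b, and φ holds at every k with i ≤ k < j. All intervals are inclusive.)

Does not hold

Need some j in [2,6] with <>[≤2] ((ready & done) | recv), and (recv & !done) at every k in [2,j-1].
  j=2: <>[≤2] ((ready & done) | recv) — fails (none in [2,4]).
  j=3: <>[≤2] ((ready & done) | recv) holds, but (recv & !done) fails at k=2 → not this j.
  j=4: <>[≤2] ((ready & done) | recv) holds, but (recv & !done) fails at k=2 → not this j.
  j=5: <>[≤2] ((ready & done) | recv) holds, but (recv & !done) fails at k=2 → not this j.
  j=6: <>[≤2] ((ready & done) | recv) holds, but (recv & !done) fails at k=2 → not this j.
No j in the window works → until fails.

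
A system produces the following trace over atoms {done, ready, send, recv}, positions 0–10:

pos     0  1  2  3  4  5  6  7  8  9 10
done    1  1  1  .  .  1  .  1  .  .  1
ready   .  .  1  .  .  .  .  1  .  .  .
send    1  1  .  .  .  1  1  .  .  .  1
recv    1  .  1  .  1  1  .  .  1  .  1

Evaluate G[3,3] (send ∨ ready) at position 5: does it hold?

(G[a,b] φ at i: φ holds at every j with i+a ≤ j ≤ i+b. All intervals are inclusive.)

Does not hold

Check (send ∨ ready) at every j in [8,8]:
  j=8: false
Fails at j=8 → formula fails.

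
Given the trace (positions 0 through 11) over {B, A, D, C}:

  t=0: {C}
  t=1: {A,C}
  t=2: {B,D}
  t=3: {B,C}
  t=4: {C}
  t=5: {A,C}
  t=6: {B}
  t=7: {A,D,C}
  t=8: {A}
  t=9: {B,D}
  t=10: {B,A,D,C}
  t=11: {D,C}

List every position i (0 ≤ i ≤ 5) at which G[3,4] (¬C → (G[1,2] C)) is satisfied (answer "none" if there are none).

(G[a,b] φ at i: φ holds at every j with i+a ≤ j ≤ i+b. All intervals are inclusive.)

Evaluate at each i in [0,5]:
  i=0: ✓ (all of [3,4])
  i=1: ✓ (all of [4,5])
  i=2: ✗ (fails at j=6)
  i=3: ✗ (fails at j=6)
  i=4: ✗ (fails at j=8)
  i=5: ✗ (fails at j=8)

0, 1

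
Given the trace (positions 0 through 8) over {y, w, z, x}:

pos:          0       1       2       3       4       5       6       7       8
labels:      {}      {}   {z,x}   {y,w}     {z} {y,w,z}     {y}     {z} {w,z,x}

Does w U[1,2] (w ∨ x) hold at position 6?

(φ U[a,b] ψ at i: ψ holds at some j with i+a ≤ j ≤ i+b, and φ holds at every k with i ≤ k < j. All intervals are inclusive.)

No

Need some j in [7,8] with (w ∨ x), and w at every k in [6,j-1].
  j=7: (w ∨ x) false.
  j=8: (w ∨ x) holds, but w fails at k=6 → not this j.
No j in the window works → until fails.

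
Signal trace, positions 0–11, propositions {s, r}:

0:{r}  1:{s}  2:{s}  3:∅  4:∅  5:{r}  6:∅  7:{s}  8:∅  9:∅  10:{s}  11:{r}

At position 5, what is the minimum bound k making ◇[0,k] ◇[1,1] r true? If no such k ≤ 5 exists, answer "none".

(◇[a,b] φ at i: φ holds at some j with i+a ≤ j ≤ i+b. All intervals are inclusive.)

Scan j = 5,6,… for ◇[1,1] r:
  j=5: fails
  j=6: fails
  j=7: fails
  j=8: fails
  j=9: fails
  j=10: holds
First hit at j=10, so smallest k = 10-5 = 5.

5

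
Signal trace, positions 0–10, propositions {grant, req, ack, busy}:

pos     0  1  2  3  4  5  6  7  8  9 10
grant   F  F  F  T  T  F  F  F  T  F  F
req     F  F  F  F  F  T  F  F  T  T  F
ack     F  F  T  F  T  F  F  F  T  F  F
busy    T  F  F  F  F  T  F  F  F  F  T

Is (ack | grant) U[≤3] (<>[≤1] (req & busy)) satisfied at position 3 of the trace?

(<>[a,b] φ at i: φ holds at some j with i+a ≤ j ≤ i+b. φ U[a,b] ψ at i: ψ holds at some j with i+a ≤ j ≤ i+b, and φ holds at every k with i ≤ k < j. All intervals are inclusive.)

True

Need some j in [3,6] with <>[≤1] (req & busy), and (ack | grant) at every k in [3,j-1].
  j=3: <>[≤1] (req & busy) — fails (none in [3,4]).
  j=4: <>[≤1] (req & busy) holds; (ack | grant) holds at every k in [3,3] → satisfied.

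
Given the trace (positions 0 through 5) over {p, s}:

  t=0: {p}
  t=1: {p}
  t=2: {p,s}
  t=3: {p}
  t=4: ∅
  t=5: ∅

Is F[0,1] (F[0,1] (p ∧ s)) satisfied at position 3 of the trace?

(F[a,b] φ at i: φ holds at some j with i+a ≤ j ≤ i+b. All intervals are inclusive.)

Check F[0,1] (p ∧ s) at each j in [3,4]:
  j=3: fails (none in [3,4])
  j=4: fails (none in [4,5])
No position in the window satisfies it → formula fails.

Does not hold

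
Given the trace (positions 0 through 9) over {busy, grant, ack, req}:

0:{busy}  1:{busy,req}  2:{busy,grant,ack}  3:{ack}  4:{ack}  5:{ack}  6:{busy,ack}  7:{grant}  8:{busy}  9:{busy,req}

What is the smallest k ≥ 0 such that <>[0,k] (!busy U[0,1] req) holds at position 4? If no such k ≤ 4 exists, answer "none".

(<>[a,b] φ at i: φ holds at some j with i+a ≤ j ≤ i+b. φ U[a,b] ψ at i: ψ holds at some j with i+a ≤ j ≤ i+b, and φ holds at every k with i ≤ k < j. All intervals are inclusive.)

Scan j = 4,5,… for (!busy U[0,1] req):
  j=4: fails
  j=5: fails
  j=6: fails
  j=7: fails
  j=8: fails
No j in [4,8] satisfies it → none.

none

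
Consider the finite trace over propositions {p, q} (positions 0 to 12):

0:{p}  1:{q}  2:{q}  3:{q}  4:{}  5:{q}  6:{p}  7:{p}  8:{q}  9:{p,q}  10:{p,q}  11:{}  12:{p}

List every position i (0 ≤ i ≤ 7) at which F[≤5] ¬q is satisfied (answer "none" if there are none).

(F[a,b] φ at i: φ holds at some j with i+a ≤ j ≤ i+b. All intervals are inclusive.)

Evaluate at each i in [0,7]:
  i=0: ✓ (witness j=0)
  i=1: ✓ (witness j=4)
  i=2: ✓ (witness j=4)
  i=3: ✓ (witness j=4)
  i=4: ✓ (witness j=4)
  i=5: ✓ (witness j=6)
  i=6: ✓ (witness j=6)
  i=7: ✓ (witness j=7)

0, 1, 2, 3, 4, 5, 6, 7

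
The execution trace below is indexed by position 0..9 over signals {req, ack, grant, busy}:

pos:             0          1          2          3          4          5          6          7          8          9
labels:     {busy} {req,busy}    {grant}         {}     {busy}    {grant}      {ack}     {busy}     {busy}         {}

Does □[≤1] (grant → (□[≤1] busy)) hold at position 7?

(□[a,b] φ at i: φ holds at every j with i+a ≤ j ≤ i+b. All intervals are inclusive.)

Check (grant → (□[≤1] busy)) at every j in [7,8]:
  j=7: antecedent false → ✓
  j=8: antecedent false → ✓
All positions satisfy it → formula holds.

Holds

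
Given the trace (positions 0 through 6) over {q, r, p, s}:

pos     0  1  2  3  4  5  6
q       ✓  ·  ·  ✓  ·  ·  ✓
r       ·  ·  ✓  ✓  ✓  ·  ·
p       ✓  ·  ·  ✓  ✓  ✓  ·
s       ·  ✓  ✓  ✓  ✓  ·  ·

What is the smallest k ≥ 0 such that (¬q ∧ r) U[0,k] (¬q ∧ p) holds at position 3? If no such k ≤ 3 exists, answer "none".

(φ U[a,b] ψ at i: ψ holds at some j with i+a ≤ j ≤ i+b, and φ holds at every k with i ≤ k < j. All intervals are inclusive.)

Need earliest j ≥ 3 with (¬q ∧ p), and (¬q ∧ r) at every k in [3,j-1].
  j=3: rhs fails.
  j=4: rhs holds but lhs fails at k=3.
  j=5: rhs holds but lhs fails at k=3.
  j=6: rhs fails.
No witness within the range → none.

none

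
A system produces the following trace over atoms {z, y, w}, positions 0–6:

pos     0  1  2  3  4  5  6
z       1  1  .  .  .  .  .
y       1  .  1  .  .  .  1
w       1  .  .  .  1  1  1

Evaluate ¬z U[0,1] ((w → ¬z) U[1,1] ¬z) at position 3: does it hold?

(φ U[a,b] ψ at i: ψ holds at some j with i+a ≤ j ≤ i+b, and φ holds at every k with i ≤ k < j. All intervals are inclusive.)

Yes

Need some j in [3,4] with ((w → ¬z) U[1,1] ¬z), and ¬z at every k in [3,j-1].
  j=3: ((w → ¬z) U[1,1] ¬z) holds; no prefix to check → satisfied.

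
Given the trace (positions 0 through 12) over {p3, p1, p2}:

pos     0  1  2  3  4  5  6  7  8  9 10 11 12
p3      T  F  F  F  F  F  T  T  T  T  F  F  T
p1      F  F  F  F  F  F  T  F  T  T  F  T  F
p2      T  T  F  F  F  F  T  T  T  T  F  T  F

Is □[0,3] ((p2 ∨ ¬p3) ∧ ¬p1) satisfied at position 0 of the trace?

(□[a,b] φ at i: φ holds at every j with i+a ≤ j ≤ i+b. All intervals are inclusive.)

Yes

Check ((p2 ∨ ¬p3) ∧ ¬p1) at every j in [0,3]:
  j=0: true
  j=1: true
  j=2: true
  j=3: true
All positions satisfy it → formula holds.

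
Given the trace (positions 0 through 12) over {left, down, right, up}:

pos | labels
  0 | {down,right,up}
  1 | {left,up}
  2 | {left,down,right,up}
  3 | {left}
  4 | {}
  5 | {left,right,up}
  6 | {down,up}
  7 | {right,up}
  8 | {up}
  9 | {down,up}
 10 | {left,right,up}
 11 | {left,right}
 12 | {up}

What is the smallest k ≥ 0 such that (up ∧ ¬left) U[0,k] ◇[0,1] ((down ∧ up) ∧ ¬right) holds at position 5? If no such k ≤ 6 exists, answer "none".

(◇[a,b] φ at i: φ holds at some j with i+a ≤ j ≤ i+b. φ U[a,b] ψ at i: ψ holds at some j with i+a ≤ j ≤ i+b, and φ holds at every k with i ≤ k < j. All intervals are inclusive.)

0

Need earliest j ≥ 5 with ◇[0,1] ((down ∧ up) ∧ ¬right), and (up ∧ ¬left) at every k in [5,j-1].
  j=5: rhs holds (empty prefix). k = 0.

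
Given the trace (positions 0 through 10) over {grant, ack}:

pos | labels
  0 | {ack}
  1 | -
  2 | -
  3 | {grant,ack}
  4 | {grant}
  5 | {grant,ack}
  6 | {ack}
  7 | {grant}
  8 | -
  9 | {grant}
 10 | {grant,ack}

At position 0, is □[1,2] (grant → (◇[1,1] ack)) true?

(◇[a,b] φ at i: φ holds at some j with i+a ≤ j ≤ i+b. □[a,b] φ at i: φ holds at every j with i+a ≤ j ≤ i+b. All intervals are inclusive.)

Check (grant → (◇[1,1] ack)) at every j in [1,2]:
  j=1: antecedent false → ✓
  j=2: antecedent false → ✓
All positions satisfy it → formula holds.

Holds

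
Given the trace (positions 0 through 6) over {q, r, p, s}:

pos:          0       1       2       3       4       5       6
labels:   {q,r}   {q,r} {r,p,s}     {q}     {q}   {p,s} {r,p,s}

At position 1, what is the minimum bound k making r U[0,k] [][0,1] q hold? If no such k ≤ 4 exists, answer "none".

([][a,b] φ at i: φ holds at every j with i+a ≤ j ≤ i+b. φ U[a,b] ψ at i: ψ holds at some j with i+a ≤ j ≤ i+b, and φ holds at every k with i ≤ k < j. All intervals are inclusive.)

Need earliest j ≥ 1 with [][0,1] q, and r at every k in [1,j-1].
  j=1: rhs fails.
  j=2: rhs fails.
  j=3: rhs holds; lhs holds on [1,2]. k = 2.

2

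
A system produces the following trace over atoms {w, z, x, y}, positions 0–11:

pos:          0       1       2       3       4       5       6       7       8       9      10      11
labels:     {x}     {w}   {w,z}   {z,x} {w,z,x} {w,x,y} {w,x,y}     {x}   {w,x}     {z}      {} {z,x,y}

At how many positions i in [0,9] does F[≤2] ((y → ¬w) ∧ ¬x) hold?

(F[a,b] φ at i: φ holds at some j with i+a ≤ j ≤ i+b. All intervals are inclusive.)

Evaluate at each i in [0,9]:
  i=0: ✓ (witness j=1)
  i=1: ✓ (witness j=1)
  i=2: ✓ (witness j=2)
  i=3: ✗ (none in [3,5])
  i=4: ✗ (none in [4,6])
  i=5: ✗ (none in [5,7])
  i=6: ✗ (none in [6,8])
  i=7: ✓ (witness j=9)
  i=8: ✓ (witness j=9)
  i=9: ✓ (witness j=9)
Positions where it holds: {0, 1, 2, 7, 8, 9} → 6.

6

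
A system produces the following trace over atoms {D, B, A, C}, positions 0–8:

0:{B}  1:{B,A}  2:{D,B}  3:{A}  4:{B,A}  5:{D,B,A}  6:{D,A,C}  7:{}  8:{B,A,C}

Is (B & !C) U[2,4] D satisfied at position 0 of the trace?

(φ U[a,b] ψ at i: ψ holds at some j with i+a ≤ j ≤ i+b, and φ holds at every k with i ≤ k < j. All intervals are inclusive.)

Need some j in [2,4] with D, and (B & !C) at every k in [0,j-1].
  j=2: D holds; (B & !C) holds at every k in [0,1] → satisfied.

True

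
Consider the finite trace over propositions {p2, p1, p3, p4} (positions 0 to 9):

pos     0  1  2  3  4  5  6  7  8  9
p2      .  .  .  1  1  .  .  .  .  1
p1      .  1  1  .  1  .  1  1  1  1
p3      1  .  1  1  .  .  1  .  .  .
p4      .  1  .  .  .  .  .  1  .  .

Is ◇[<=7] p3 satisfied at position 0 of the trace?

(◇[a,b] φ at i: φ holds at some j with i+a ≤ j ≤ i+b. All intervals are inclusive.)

Yes

Check p3 at each j in [0,7]:
  j=0: true
  j=1: false
  j=2: true
  j=3: true
  j=4: false
  j=5: false
  j=6: true
  j=7: false
Found at j=0 → formula holds.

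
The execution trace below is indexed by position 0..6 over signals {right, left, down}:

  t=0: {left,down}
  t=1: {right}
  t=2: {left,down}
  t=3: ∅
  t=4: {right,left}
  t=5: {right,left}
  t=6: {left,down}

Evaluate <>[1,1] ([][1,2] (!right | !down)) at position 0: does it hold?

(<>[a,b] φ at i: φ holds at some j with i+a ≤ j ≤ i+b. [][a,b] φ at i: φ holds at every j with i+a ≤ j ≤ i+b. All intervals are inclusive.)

True

Check [][1,2] (!right | !down) at each j in [1,1]:
  j=1: holds on [2,3]
Found at j=1 → formula holds.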